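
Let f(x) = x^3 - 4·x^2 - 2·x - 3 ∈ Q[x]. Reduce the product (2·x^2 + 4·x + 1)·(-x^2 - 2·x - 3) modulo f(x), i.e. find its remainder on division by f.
a · b ≡ -83·x^2 - 52·x - 51 (mod f(x))

First multiply in Q[x] without reducing: a · b = -2·x^4 - 8·x^3 - 15·x^2 - 14·x - 3. Now divide by f(x) = x^3 - 4·x^2 - 2·x - 3, eliminating the leading term at each step:
  leading term -2·x^4: subtract (-2·x)·f(x) = -2·x^4 + 8·x^3 + 4·x^2 + 6·x, leaving -16·x^3 - 19·x^2 - 20·x - 3
  leading term -16·x^3: subtract (-16)·f(x) = -16·x^3 + 64·x^2 + 32·x + 48, leaving -83·x^2 - 52·x - 51
The degree is now < 3, so this is the remainder. Hence a · b ≡ -83·x^2 - 52·x - 51 in Q[x]/(f).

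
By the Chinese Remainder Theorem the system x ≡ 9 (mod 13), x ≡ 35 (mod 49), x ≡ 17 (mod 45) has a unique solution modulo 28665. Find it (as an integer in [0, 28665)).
x ≡ 22967 (mod 28665); the representative in [0, 28665) is 22967

The moduli 13, 49, 45 are pairwise coprime, so by the CRT there is a unique solution mod 13·49·45 = 28665.
Solve by successive substitution. Start with x ≡ 9 (mod 13).
  Combine with x ≡ 35 (mod 49): write x = 9 + 13·t and require 9 + 13·t ≡ 35 (mod 49), i.e. 13·t ≡ 35 − 9 ≡ 26 (mod 49). Since 13^(−1) ≡ 34 (mod 49), t ≡ 34·26 ≡ 2 (mod 49). So x ≡ 9 + 13·2 = 35 (mod 637).
  Combine with x ≡ 17 (mod 45): write x = 35 + 637·t and require 35 + 637·t ≡ 17 (mod 45), i.e. 637·t ≡ 17 − 35 ≡ 27 (mod 45). Since 637^(−1) ≡ 13 (mod 45) (637 ≡ 7 (mod 45)), t ≡ 13·27 ≡ 36 (mod 45). So x ≡ 35 + 637·36 = 22967 (mod 28665).
Unique solution in [0, 28665): x = 22967.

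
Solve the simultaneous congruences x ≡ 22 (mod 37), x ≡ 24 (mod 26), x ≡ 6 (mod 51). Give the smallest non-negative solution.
x ≡ 21630 (mod 49062); the representative in [0, 49062) is 21630

The moduli 37, 26, 51 are pairwise coprime, so by the CRT there is a unique solution mod 37·26·51 = 49062.
Solve by successive substitution. Start with x ≡ 22 (mod 37).
  Combine with x ≡ 24 (mod 26): write x = 22 + 37·t and require 22 + 37·t ≡ 24 (mod 26), i.e. 37·t ≡ 24 − 22 ≡ 2 (mod 26). Since 37^(−1) ≡ 19 (mod 26) (37 ≡ 11 (mod 26)), t ≡ 19·2 ≡ 12 (mod 26). So x ≡ 22 + 37·12 = 466 (mod 962).
  Combine with x ≡ 6 (mod 51): write x = 466 + 962·t and require 466 + 962·t ≡ 6 (mod 51), i.e. 962·t ≡ 6 − 466 ≡ 50 (mod 51). Since 962^(−1) ≡ 29 (mod 51) (962 ≡ 44 (mod 51)), t ≡ 29·50 ≡ 22 (mod 51). So x ≡ 466 + 962·22 = 21630 (mod 49062).
Unique solution in [0, 49062): x = 21630.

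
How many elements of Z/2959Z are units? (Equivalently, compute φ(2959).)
An element a ∈ Z/2959Z is a unit iff gcd(a, 2959) = 1, so the number of units is φ(2959). φ is multiplicative, with φ(p^e) = p^e − p^(e−1). Factorise 2959 = 11 · 269. Then
  φ(2959) = (11 − 1) · (269 − 1) = 10 · 268 = 2680.

Final answer: Z/2959Z has φ(2959) = 2680 units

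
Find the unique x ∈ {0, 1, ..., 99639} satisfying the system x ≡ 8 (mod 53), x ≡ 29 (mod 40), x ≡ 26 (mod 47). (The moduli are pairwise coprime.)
x ≡ 5149 (mod 99640); the representative in [0, 99640) is 5149

The moduli 53, 40, 47 are pairwise coprime, so by the CRT there is a unique solution mod 53·40·47 = 99640.
Solve by successive substitution. Start with x ≡ 8 (mod 53).
  Combine with x ≡ 29 (mod 40): write x = 8 + 53·t and require 8 + 53·t ≡ 29 (mod 40), i.e. 53·t ≡ 29 − 8 ≡ 21 (mod 40). Since 53^(−1) ≡ 37 (mod 40) (53 ≡ 13 (mod 40)), t ≡ 37·21 ≡ 17 (mod 40). So x ≡ 8 + 53·17 = 909 (mod 2120).
  Combine with x ≡ 26 (mod 47): write x = 909 + 2120·t and require 909 + 2120·t ≡ 26 (mod 47), i.e. 2120·t ≡ 26 − 909 ≡ 10 (mod 47). Since 2120^(−1) ≡ 19 (mod 47) (2120 ≡ 5 (mod 47)), t ≡ 19·10 ≡ 2 (mod 47). So x ≡ 909 + 2120·2 = 5149 (mod 99640).
Unique solution in [0, 99640): x = 5149.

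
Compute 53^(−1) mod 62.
53^(−1) ≡ 55 (mod 62)

Apply the extended Euclidean algorithm to (62, 53), tracking rows (r, s, t) with s·62 + t·53 = r. Each division r_prev = q·r_cur + r_new produces the new row as (previous row) − q·(current row):
  row A: (62, 1, 0)   [1·62 + 0·53 = 62]
  row B: (53, 0, 1)   [0·62 + 1·53 = 53]
  62 = 1·53 + 9   → row C = row A − 1·row B = (9, 1, −1)   [check: 1·62 − 1·53 = 9]
  53 = 5·9 + 8   → row D = row B − 5·row C = (8, −5, 6)   [check: −5·62 + 6·53 = 8]
  9 = 1·8 + 1   → row E = row C − 1·row D = (1, 6, −7)   [check: 6·62 − 7·53 = 1]
  8 = 8·1 + 0   → remainder 0, stop. gcd = 1 (last nonzero row E).
The gcd is 1, so 53 is invertible mod 62. The last nonzero row gives 6·62 − 7·53 = 1, so t = −7. So 53^(−1) ≡ −7 ≡ 55 (mod 62). Verify: 53 · 55 = 2915 ≡ 1 (mod 62). ✓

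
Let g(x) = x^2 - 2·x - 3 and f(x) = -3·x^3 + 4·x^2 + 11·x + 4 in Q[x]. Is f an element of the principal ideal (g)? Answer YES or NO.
NO

In Q[x] the ideal (g) consists of all multiples of g, so f ∈ (g) iff g | f, i.e. iff the remainder of f on division by g is 0. Divide f by g (g is monic, so eliminate the leading term of the running remainder at each step):
  leading term -3·x^3: subtract (-3·x)·g(x) = -3·x^3 + 6·x^2 + 9·x, leaving -2·x^2 + 2·x + 4
  leading term -2·x^2: subtract (-2)·g(x) = -2·x^2 + 4·x + 6, leaving -2·x - 2
The remainder r(x) = -2·x - 2 ≠ 0 (and deg r < deg g), so g ∤ f, i.e. f ∉ (g).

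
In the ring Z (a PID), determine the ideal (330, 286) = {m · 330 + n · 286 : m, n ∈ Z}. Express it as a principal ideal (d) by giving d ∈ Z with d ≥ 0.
(330, 286) = (22); d = 22

In the PID Z, (a, b) is generated by gcd(a, b). Compute gcd(330, 286) with the extended Euclidean algorithm, tracking rows (r, s, t) with s·330 + t·286 = r:
  row A: (330, 1, 0)   [1·330 + 0·286 = 330]
  row B: (286, 0, 1)   [0·330 + 1·286 = 286]
  330 = 1·286 + 44   → row C = row A − 1·row B = (44, 1, −1)   [check: 1·330 − 1·286 = 44]
  286 = 6·44 + 22   → row D = row B − 6·row C = (22, −6, 7)   [check: −6·330 + 7·286 = 22]
  44 = 2·22 + 0   → remainder 0, stop. gcd = 22 (last nonzero row D).
So gcd(330, 286) = 22, with Bézout identity −6·330 + 7·286 = 22. Containment (⊇): the Bézout identity exhibits 22 as an element of (330, 286), giving (22) ⊆ (330, 286). Containment (⊆): since 22 | 330 and 22 | 286 (330 = 22·15, 286 = 22·13), every Z-linear combination of 330 and 286 is divisible by 22, so (330, 286) ⊆ (22). Therefore (330, 286) = (22), d = 22.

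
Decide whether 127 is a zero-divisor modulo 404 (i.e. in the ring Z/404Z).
NO

gcd(127, 404) = 1, so 127 is a unit in Z/404Z (it has a multiplicative inverse). A unit cannot be a zero-divisor: if 127·b ≡ 0 then multiplying both sides by 127^(−1) gives b ≡ 0. So 127 is not a zero-divisor.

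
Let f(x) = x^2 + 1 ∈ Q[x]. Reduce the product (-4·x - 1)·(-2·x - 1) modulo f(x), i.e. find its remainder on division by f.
a · b ≡ 6·x - 7 (mod f(x))

First multiply in Q[x] without reducing: a · b = 8·x^2 + 6·x + 1. Now divide by f(x) = x^2 + 1, eliminating the leading term at each step:
  leading term 8·x^2: subtract (8)·f(x) = 8·x^2 + 8, leaving 6·x - 7
The degree is now < 2, so this is the remainder. Hence a · b ≡ 6·x - 7 in Q[x]/(f).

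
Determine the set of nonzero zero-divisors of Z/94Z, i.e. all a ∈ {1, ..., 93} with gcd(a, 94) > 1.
An element a ∈ Z/94Z (with a ≠ 0) is a zero-divisor iff gcd(a, 94) > 1 (because a is a unit precisely when gcd(a, n) = 1, and in Z/nZ every nonzero, non-unit element is a zero-divisor). Scan a = 1, ..., 93 and keep those with gcd(a, 94) > 1:
  gcd(2, 94) = 2, gcd(4, 94) = 2, gcd(6, 94) = 2, gcd(8, 94) = 2, gcd(10, 94) = 2, gcd(12, 94) = 2, gcd(14, 94) = 2, gcd(16, 94) = 2, gcd(18, 94) = 2, gcd(20, 94) = 2, gcd(22, 94) = 2, gcd(24, 94) = 2, gcd(26, 94) = 2, gcd(28, 94) = 2, gcd(30, 94) = 2, gcd(32, 94) = 2, gcd(34, 94) = 2, gcd(36, 94) = 2, gcd(38, 94) = 2, gcd(40, 94) = 2, gcd(42, 94) = 2, gcd(44, 94) = 2, gcd(46, 94) = 2, gcd(47, 94) = 47, gcd(48, 94) = 2, gcd(50, 94) = 2, gcd(52, 94) = 2, gcd(54, 94) = 2, gcd(56, 94) = 2, gcd(58, 94) = 2, gcd(60, 94) = 2, gcd(62, 94) = 2, gcd(64, 94) = 2, gcd(66, 94) = 2, gcd(68, 94) = 2, gcd(70, 94) = 2, gcd(72, 94) = 2, gcd(74, 94) = 2, gcd(76, 94) = 2, gcd(78, 94) = 2, gcd(80, 94) = 2, gcd(82, 94) = 2, gcd(84, 94) = 2, gcd(86, 94) = 2, gcd(88, 94) = 2, gcd(90, 94) = 2, gcd(92, 94) = 2.
All other a ∈ {1, ..., 93} have gcd(a, 94) = 1 and are units. So the nonzero zero-divisors are exactly the 47 values of a appearing in this scan.

Final answer: nonzero zero-divisors of Z/94Z = {2, 4, 6, 8, 10, 12, 14, 16, 18, 20, 22, 24, 26, 28, 30, 32, 34, 36, 38, 40, 42, 44, 46, 47, 48, 50, 52, 54, 56, 58, 60, 62, 64, 66, 68, 70, 72, 74, 76, 78, 80, 82, 84, 86, 88, 90, 92}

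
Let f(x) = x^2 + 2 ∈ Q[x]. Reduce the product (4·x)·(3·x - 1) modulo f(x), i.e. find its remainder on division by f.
a · b ≡ -4·x - 24 (mod f(x))

First multiply in Q[x] without reducing: a · b = 12·x^2 - 4·x. Now divide by f(x) = x^2 + 2, eliminating the leading term at each step:
  leading term 12·x^2: subtract (12)·f(x) = 12·x^2 + 24, leaving -4·x - 24
The degree is now < 2, so this is the remainder. Hence a · b ≡ -4·x - 24 in Q[x]/(f).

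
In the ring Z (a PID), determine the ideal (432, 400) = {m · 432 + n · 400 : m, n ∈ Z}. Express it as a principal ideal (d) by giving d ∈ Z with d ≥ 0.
In the PID Z, (a, b) is generated by gcd(a, b). Compute gcd(432, 400) with the extended Euclidean algorithm, tracking rows (r, s, t) with s·432 + t·400 = r:
  row A: (432, 1, 0)   [1·432 + 0·400 = 432]
  row B: (400, 0, 1)   [0·432 + 1·400 = 400]
  432 = 1·400 + 32   → row C = row A − 1·row B = (32, 1, −1)   [check: 1·432 − 1·400 = 32]
  400 = 12·32 + 16   → row D = row B − 12·row C = (16, −12, 13)   [check: −12·432 + 13·400 = 16]
  32 = 2·16 + 0   → remainder 0, stop. gcd = 16 (last nonzero row D).
So gcd(432, 400) = 16, with Bézout identity −12·432 + 13·400 = 16. Containment (⊇): the Bézout identity exhibits 16 as an element of (432, 400), giving (16) ⊆ (432, 400). Containment (⊆): since 16 | 432 and 16 | 400 (432 = 16·27, 400 = 16·25), every Z-linear combination of 432 and 400 is divisible by 16, so (432, 400) ⊆ (16). Therefore (432, 400) = (16), d = 16.

Final answer: (432, 400) = (16); d = 16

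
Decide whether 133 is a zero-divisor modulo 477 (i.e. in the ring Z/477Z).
NO

gcd(133, 477) = 1, so 133 is a unit in Z/477Z (it has a multiplicative inverse). A unit cannot be a zero-divisor: if 133·b ≡ 0 then multiplying both sides by 133^(−1) gives b ≡ 0. So 133 is not a zero-divisor.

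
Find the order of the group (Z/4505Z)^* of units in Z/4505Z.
|(Z/4505Z)^*| = 3328

(Z/4505Z)^* consists of the classes a with gcd(a, 4505) = 1, so its order is φ(4505). φ is multiplicative, with φ(p^e) = p^e − p^(e−1). Factorise 4505 = 5 · 17 · 53. Then
  φ(4505) = (5 − 1) · (17 − 1) · (53 − 1) = 4 · 16 · 52 = 3328.
Thus |(Z/4505Z)^*| = 3328.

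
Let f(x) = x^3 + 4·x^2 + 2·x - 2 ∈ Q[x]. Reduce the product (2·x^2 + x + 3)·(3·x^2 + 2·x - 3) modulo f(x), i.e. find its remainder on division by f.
a · b ≡ 61·x^2 + 49·x - 43 (mod f(x))

First multiply in Q[x] without reducing: a · b = 6·x^4 + 7·x^3 + 5·x^2 + 3·x - 9. Now divide by f(x) = x^3 + 4·x^2 + 2·x - 2, eliminating the leading term at each step:
  leading term 6·x^4: subtract (6·x)·f(x) = 6·x^4 + 24·x^3 + 12·x^2 - 12·x, leaving -17·x^3 - 7·x^2 + 15·x - 9
  leading term -17·x^3: subtract (-17)·f(x) = -17·x^3 - 68·x^2 - 34·x + 34, leaving 61·x^2 + 49·x - 43
The degree is now < 3, so this is the remainder. Hence a · b ≡ 61·x^2 + 49·x - 43 in Q[x]/(f).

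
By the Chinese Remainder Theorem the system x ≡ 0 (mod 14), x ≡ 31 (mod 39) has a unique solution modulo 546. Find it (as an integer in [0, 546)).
x ≡ 70 (mod 546); the representative in [0, 546) is 70

The moduli 14, 39 are pairwise coprime, so by the CRT there is a unique solution mod 14·39 = 546.
Solve by successive substitution. Start with x ≡ 0 (mod 14).
  Combine with x ≡ 31 (mod 39): write x = 14·t and require 14·t ≡ 31 (mod 39). Since 14^(−1) ≡ 14 (mod 39), t ≡ 14·31 ≡ 5 (mod 39). So x ≡ 14·5 = 70 (mod 546).
Unique solution in [0, 546): x = 70.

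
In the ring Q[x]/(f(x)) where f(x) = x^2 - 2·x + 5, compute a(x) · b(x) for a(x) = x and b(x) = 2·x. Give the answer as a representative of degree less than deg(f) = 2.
First multiply in Q[x] without reducing: a · b = 2·x^2. Now divide by f(x) = x^2 - 2·x + 5, eliminating the leading term at each step:
  leading term 2·x^2: subtract (2)·f(x) = 2·x^2 - 4·x + 10, leaving 4·x - 10
The degree is now < 2, so this is the remainder. Hence a · b ≡ 4·x - 10 in Q[x]/(f).

Final answer: a · b ≡ 4·x - 10 (mod f(x))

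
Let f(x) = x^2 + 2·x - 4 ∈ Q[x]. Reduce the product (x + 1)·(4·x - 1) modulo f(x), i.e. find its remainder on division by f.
First multiply in Q[x] without reducing: a · b = 4·x^2 + 3·x - 1. Now divide by f(x) = x^2 + 2·x - 4, eliminating the leading term at each step:
  leading term 4·x^2: subtract (4)·f(x) = 4·x^2 + 8·x - 16, leaving 15 - 5·x
The degree is now < 2, so this is the remainder. Hence a · b ≡ 15 - 5·x in Q[x]/(f).

Final answer: a · b ≡ 15 - 5·x (mod f(x))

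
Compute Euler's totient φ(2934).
φ is multiplicative, with φ(p^e) = p^e − p^(e−1). Factorise 2934 = 2 · 3^2 · 163. Then
  φ(2934) = (2 − 1) · (3^2 − 3^1) · (163 − 1) = 1 · 6 · 162 = 972.

Final answer: φ(2934) = 972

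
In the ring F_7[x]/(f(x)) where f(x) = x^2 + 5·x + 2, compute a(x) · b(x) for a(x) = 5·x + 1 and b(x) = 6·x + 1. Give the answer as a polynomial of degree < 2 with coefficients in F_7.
a · b ≡ x + 4 (mod f(x))

Multiply as integer polynomials: a · b = 30·x^2 + 11·x + 1. Reducing coefficients mod 7: a · b ≡ 2·x^2 + 4·x + 1. Now divide by f(x) = x^2 + 5·x + 2 in F_7[x], eliminating the leading term at each step:
  leading term 2·x^2: subtract (2)·f(x) = 2·x^2 + 3·x + 4, leaving x + 4 (coefficients mod 7)
The degree is now < 2, so this is the remainder. Hence a · b ≡ x + 4 in F_7[x]/(f).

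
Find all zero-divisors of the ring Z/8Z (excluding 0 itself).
An element a ∈ Z/8Z (with a ≠ 0) is a zero-divisor iff gcd(a, 8) > 1 (because a is a unit precisely when gcd(a, n) = 1, and in Z/nZ every nonzero, non-unit element is a zero-divisor). Scan a = 1, ..., 7 and keep those with gcd(a, 8) > 1:
  gcd(2, 8) = 2, gcd(4, 8) = 4, gcd(6, 8) = 2.
All other a ∈ {1, ..., 7} have gcd(a, 8) = 1 and are units. So the nonzero zero-divisors are exactly the 3 values of a appearing in this scan.

Final answer: nonzero zero-divisors of Z/8Z = {2, 4, 6}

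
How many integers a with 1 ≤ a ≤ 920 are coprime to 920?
352

The number of a ∈ {1, ..., 920} with gcd(a, 920) = 1 is by definition Euler's totient φ(920). φ is multiplicative, with φ(p^e) = p^e − p^(e−1). Factorise 920 = 2^3 · 5 · 23. Then
  φ(920) = (2^3 − 2^2) · (5 − 1) · (23 − 1) = 4 · 4 · 22 = 352.
So there are 352 such integers.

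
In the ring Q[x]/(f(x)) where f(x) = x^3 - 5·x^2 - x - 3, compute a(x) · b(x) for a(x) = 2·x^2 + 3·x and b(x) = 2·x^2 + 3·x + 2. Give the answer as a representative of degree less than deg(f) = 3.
First multiply in Q[x] without reducing: a · b = 4·x^4 + 12·x^3 + 13·x^2 + 6·x. Now divide by f(x) = x^3 - 5·x^2 - x - 3, eliminating the leading term at each step:
  leading term 4·x^4: subtract (4·x)·f(x) = 4·x^4 - 20·x^3 - 4·x^2 - 12·x, leaving 32·x^3 + 17·x^2 + 18·x
  leading term 32·x^3: subtract (32)·f(x) = 32·x^3 - 160·x^2 - 32·x - 96, leaving 177·x^2 + 50·x + 96
The degree is now < 3, so this is the remainder. Hence a · b ≡ 177·x^2 + 50·x + 96 in Q[x]/(f).

Final answer: a · b ≡ 177·x^2 + 50·x + 96 (mod f(x))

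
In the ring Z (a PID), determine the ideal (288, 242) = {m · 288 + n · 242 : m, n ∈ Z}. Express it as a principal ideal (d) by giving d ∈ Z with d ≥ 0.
In the PID Z, (a, b) is generated by gcd(a, b). Compute gcd(288, 242) with the extended Euclidean algorithm, tracking rows (r, s, t) with s·288 + t·242 = r:
  row A: (288, 1, 0)   [1·288 + 0·242 = 288]
  row B: (242, 0, 1)   [0·288 + 1·242 = 242]
  288 = 1·242 + 46   → row C = row A − 1·row B = (46, 1, −1)   [check: 1·288 − 1·242 = 46]
  242 = 5·46 + 12   → row D = row B − 5·row C = (12, −5, 6)   [check: −5·288 + 6·242 = 12]
  46 = 3·12 + 10   → row E = row C − 3·row D = (10, 16, −19)   [check: 16·288 − 19·242 = 10]
  12 = 1·10 + 2   → row F = row D − 1·row E = (2, −21, 25)   [check: −21·288 + 25·242 = 2]
  10 = 5·2 + 0   → remainder 0, stop. gcd = 2 (last nonzero row F).
So gcd(288, 242) = 2, with Bézout identity −21·288 + 25·242 = 2. Containment (⊇): the Bézout identity exhibits 2 as an element of (288, 242), giving (2) ⊆ (288, 242). Containment (⊆): since 2 | 288 and 2 | 242 (288 = 2·144, 242 = 2·121), every Z-linear combination of 288 and 242 is divisible by 2, so (288, 242) ⊆ (2). Therefore (288, 242) = (2), d = 2.

Final answer: (288, 242) = (2); d = 2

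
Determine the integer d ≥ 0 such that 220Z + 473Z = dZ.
(220, 473) = (11); d = 11

In the PID Z, (a, b) is generated by gcd(a, b). Compute gcd(473, 220) with the extended Euclidean algorithm, tracking rows (r, s, t) with s·473 + t·220 = r:
  row A: (473, 1, 0)   [1·473 + 0·220 = 473]
  row B: (220, 0, 1)   [0·473 + 1·220 = 220]
  473 = 2·220 + 33   → row C = row A − 2·row B = (33, 1, −2)   [check: 1·473 − 2·220 = 33]
  220 = 6·33 + 22   → row D = row B − 6·row C = (22, −6, 13)   [check: −6·473 + 13·220 = 22]
  33 = 1·22 + 11   → row E = row C − 1·row D = (11, 7, −15)   [check: 7·473 − 15·220 = 11]
  22 = 2·11 + 0   → remainder 0, stop. gcd = 11 (last nonzero row E).
So gcd(220, 473) = 11, with Bézout identity 7·473 − 15·220 = 11. Containment (⊇): the Bézout identity exhibits 11 as an element of (220, 473), giving (11) ⊆ (220, 473). Containment (⊆): since 11 | 220 and 11 | 473 (220 = 11·20, 473 = 11·43), every Z-linear combination of 220 and 473 is divisible by 11, so (220, 473) ⊆ (11). Therefore (220, 473) = (11), d = 11.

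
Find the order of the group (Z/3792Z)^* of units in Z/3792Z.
|(Z/3792Z)^*| = 1248

(Z/3792Z)^* consists of the classes a with gcd(a, 3792) = 1, so its order is φ(3792). φ is multiplicative, with φ(p^e) = p^e − p^(e−1). Factorise 3792 = 2^4 · 3 · 79. Then
  φ(3792) = (2^4 − 2^3) · (3 − 1) · (79 − 1) = 8 · 2 · 78 = 1248.
Thus |(Z/3792Z)^*| = 1248.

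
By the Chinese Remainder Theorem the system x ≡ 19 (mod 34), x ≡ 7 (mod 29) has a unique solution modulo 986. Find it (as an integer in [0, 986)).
The moduli 34, 29 are pairwise coprime, so by the CRT there is a unique solution mod 34·29 = 986.
Solve by successive substitution. Start with x ≡ 19 (mod 34).
  Combine with x ≡ 7 (mod 29): write x = 19 + 34·t and require 19 + 34·t ≡ 7 (mod 29), i.e. 34·t ≡ 7 − 19 ≡ 17 (mod 29). Since 34^(−1) ≡ 6 (mod 29) (34 ≡ 5 (mod 29)), t ≡ 6·17 ≡ 15 (mod 29). So x ≡ 19 + 34·15 = 529 (mod 986).
Unique solution in [0, 986): x = 529.

Final answer: x ≡ 529 (mod 986); the representative in [0, 986) is 529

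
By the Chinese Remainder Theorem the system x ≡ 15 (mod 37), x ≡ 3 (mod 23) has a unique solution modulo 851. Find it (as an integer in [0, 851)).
The moduli 37, 23 are pairwise coprime, so by the CRT there is a unique solution mod 37·23 = 851.
Solve by successive substitution. Start with x ≡ 15 (mod 37).
  Combine with x ≡ 3 (mod 23): write x = 15 + 37·t and require 15 + 37·t ≡ 3 (mod 23), i.e. 37·t ≡ 3 − 15 ≡ 11 (mod 23). Since 37^(−1) ≡ 5 (mod 23) (37 ≡ 14 (mod 23)), t ≡ 5·11 ≡ 9 (mod 23). So x ≡ 15 + 37·9 = 348 (mod 851).
Unique solution in [0, 851): x = 348.

Final answer: x ≡ 348 (mod 851); the representative in [0, 851) is 348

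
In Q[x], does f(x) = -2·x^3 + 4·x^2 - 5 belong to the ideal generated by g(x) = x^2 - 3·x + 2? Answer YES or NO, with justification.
NO

In Q[x] the ideal (g) consists of all multiples of g, so f ∈ (g) iff g | f, i.e. iff the remainder of f on division by g is 0. Divide f by g (g is monic, so eliminate the leading term of the running remainder at each step):
  leading term -2·x^3: subtract (-2·x)·g(x) = -2·x^3 + 6·x^2 - 4·x, leaving -2·x^2 + 4·x - 5
  leading term -2·x^2: subtract (-2)·g(x) = -2·x^2 + 6·x - 4, leaving -2·x - 1
The remainder r(x) = -2·x - 1 ≠ 0 (and deg r < deg g), so g ∤ f, i.e. f ∉ (g).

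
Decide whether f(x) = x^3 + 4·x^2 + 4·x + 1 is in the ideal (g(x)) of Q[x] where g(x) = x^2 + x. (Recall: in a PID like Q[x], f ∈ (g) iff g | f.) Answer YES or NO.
NO

In Q[x] the ideal (g) consists of all multiples of g, so f ∈ (g) iff g | f, i.e. iff the remainder of f on division by g is 0. Divide f by g (g is monic, so eliminate the leading term of the running remainder at each step):
  leading term x^3: subtract (x)·g(x) = x^3 + x^2, leaving 3·x^2 + 4·x + 1
  leading term 3·x^2: subtract (3)·g(x) = 3·x^2 + 3·x, leaving x + 1
The remainder r(x) = x + 1 ≠ 0 (and deg r < deg g), so g ∤ f, i.e. f ∉ (g).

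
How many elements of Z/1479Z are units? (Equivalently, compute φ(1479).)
Z/1479Z has φ(1479) = 896 units

An element a ∈ Z/1479Z is a unit iff gcd(a, 1479) = 1, so the number of units is φ(1479). φ is multiplicative, with φ(p^e) = p^e − p^(e−1). Factorise 1479 = 3 · 17 · 29. Then
  φ(1479) = (3 − 1) · (17 − 1) · (29 − 1) = 2 · 16 · 28 = 896.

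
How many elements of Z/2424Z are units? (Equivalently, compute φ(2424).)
Z/2424Z has φ(2424) = 800 units

An element a ∈ Z/2424Z is a unit iff gcd(a, 2424) = 1, so the number of units is φ(2424). φ is multiplicative, with φ(p^e) = p^e − p^(e−1). Factorise 2424 = 2^3 · 3 · 101. Then
  φ(2424) = (2^3 − 2^2) · (3 − 1) · (101 − 1) = 4 · 2 · 100 = 800.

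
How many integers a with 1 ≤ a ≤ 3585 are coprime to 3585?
The number of a ∈ {1, ..., 3585} with gcd(a, 3585) = 1 is by definition Euler's totient φ(3585). φ is multiplicative, with φ(p^e) = p^e − p^(e−1). Factorise 3585 = 3 · 5 · 239. Then
  φ(3585) = (3 − 1) · (5 − 1) · (239 − 1) = 2 · 4 · 238 = 1904.
So there are 1904 such integers.

Final answer: 1904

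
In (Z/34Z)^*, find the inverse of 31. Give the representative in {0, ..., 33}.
31^(−1) ≡ 11 (mod 34)

Apply the extended Euclidean algorithm to (34, 31), tracking rows (r, s, t) with s·34 + t·31 = r. Each division r_prev = q·r_cur + r_new produces the new row as (previous row) − q·(current row):
  row A: (34, 1, 0)   [1·34 + 0·31 = 34]
  row B: (31, 0, 1)   [0·34 + 1·31 = 31]
  34 = 1·31 + 3   → row C = row A − 1·row B = (3, 1, −1)   [check: 1·34 − 1·31 = 3]
  31 = 10·3 + 1   → row D = row B − 10·row C = (1, −10, 11)   [check: −10·34 + 11·31 = 1]
  3 = 3·1 + 0   → remainder 0, stop. gcd = 1 (last nonzero row D).
The gcd is 1, so 31 is invertible mod 34. The last nonzero row gives −10·34 + 11·31 = 1, so t = 11. So 31^(−1) ≡ 11 (mod 34). Verify: 31 · 11 = 341 ≡ 1 (mod 34). ✓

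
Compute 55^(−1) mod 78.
55^(−1) ≡ 61 (mod 78)

Apply the extended Euclidean algorithm to (78, 55), tracking rows (r, s, t) with s·78 + t·55 = r. Each division r_prev = q·r_cur + r_new produces the new row as (previous row) − q·(current row):
  row A: (78, 1, 0)   [1·78 + 0·55 = 78]
  row B: (55, 0, 1)   [0·78 + 1·55 = 55]
  78 = 1·55 + 23   → row C = row A − 1·row B = (23, 1, −1)   [check: 1·78 − 1·55 = 23]
  55 = 2·23 + 9   → row D = row B − 2·row C = (9, −2, 3)   [check: −2·78 + 3·55 = 9]
  23 = 2·9 + 5   → row E = row C − 2·row D = (5, 5, −7)   [check: 5·78 − 7·55 = 5]
  9 = 1·5 + 4   → row F = row D − 1·row E = (4, −7, 10)   [check: −7·78 + 10·55 = 4]
  5 = 1·4 + 1   → row G = row E − 1·row F = (1, 12, −17)   [check: 12·78 − 17·55 = 1]
  4 = 4·1 + 0   → remainder 0, stop. gcd = 1 (last nonzero row G).
The gcd is 1, so 55 is invertible mod 78. The last nonzero row gives 12·78 − 17·55 = 1, so t = −17. So 55^(−1) ≡ −17 ≡ 61 (mod 78). Verify: 55 · 61 = 3355 ≡ 1 (mod 78). ✓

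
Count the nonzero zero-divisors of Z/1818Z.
Z/1818Z has 1217 nonzero zero-divisors

In Z/1818Z each nonzero element is either a unit (gcd with 1818 is 1) or a zero-divisor (gcd > 1). The number of units is φ(1818): factorise 1818 = 2 · 3^2 · 101, so φ(1818) = (2 − 1) · (3^2 − 3^1) · (101 − 1) = 1 · 6 · 100 = 600. The nonzero elements number 1818 − 1 = 1817. Hence the nonzero zero-divisors number 1817 − 600 = 1217.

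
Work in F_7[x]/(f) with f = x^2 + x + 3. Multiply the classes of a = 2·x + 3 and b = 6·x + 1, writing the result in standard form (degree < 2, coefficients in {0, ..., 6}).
a · b ≡ x + 2 (mod f(x))

Multiply as integer polynomials: a · b = 12·x^2 + 20·x + 3. Reducing coefficients mod 7: a · b ≡ 5·x^2 + 6·x + 3. Now divide by f(x) = x^2 + x + 3 in F_7[x], eliminating the leading term at each step:
  leading term 5·x^2: subtract (5)·f(x) = 5·x^2 + 5·x + 1, leaving x + 2 (coefficients mod 7)
The degree is now < 2, so this is the remainder. Hence a · b ≡ x + 2 in F_7[x]/(f).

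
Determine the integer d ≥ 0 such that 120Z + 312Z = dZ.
(120, 312) = (24); d = 24

In the PID Z, (a, b) is generated by gcd(a, b). Compute gcd(312, 120) with the extended Euclidean algorithm, tracking rows (r, s, t) with s·312 + t·120 = r:
  row A: (312, 1, 0)   [1·312 + 0·120 = 312]
  row B: (120, 0, 1)   [0·312 + 1·120 = 120]
  312 = 2·120 + 72   → row C = row A − 2·row B = (72, 1, −2)   [check: 1·312 − 2·120 = 72]
  120 = 1·72 + 48   → row D = row B − 1·row C = (48, −1, 3)   [check: −1·312 + 3·120 = 48]
  72 = 1·48 + 24   → row E = row C − 1·row D = (24, 2, −5)   [check: 2·312 − 5·120 = 24]
  48 = 2·24 + 0   → remainder 0, stop. gcd = 24 (last nonzero row E).
So gcd(120, 312) = 24, with Bézout identity 2·312 − 5·120 = 24. Containment (⊇): the Bézout identity exhibits 24 as an element of (120, 312), giving (24) ⊆ (120, 312). Containment (⊆): since 24 | 120 and 24 | 312 (120 = 24·5, 312 = 24·13), every Z-linear combination of 120 and 312 is divisible by 24, so (120, 312) ⊆ (24). Therefore (120, 312) = (24), d = 24.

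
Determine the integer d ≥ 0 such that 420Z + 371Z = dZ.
In the PID Z, (a, b) is generated by gcd(a, b). Compute gcd(420, 371) with the extended Euclidean algorithm, tracking rows (r, s, t) with s·420 + t·371 = r:
  row A: (420, 1, 0)   [1·420 + 0·371 = 420]
  row B: (371, 0, 1)   [0·420 + 1·371 = 371]
  420 = 1·371 + 49   → row C = row A − 1·row B = (49, 1, −1)   [check: 1·420 − 1·371 = 49]
  371 = 7·49 + 28   → row D = row B − 7·row C = (28, −7, 8)   [check: −7·420 + 8·371 = 28]
  49 = 1·28 + 21   → row E = row C − 1·row D = (21, 8, −9)   [check: 8·420 − 9·371 = 21]
  28 = 1·21 + 7   → row F = row D − 1·row E = (7, −15, 17)   [check: −15·420 + 17·371 = 7]
  21 = 3·7 + 0   → remainder 0, stop. gcd = 7 (last nonzero row F).
So gcd(420, 371) = 7, with Bézout identity −15·420 + 17·371 = 7. Containment (⊇): the Bézout identity exhibits 7 as an element of (420, 371), giving (7) ⊆ (420, 371). Containment (⊆): since 7 | 420 and 7 | 371 (420 = 7·60, 371 = 7·53), every Z-linear combination of 420 and 371 is divisible by 7, so (420, 371) ⊆ (7). Therefore (420, 371) = (7), d = 7.

Final answer: (420, 371) = (7); d = 7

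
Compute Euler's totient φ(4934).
φ is multiplicative, with φ(p^e) = p^e − p^(e−1). Factorise 4934 = 2 · 2467. Then
  φ(4934) = (2 − 1) · (2467 − 1) = 1 · 2466 = 2466.

Final answer: φ(4934) = 2466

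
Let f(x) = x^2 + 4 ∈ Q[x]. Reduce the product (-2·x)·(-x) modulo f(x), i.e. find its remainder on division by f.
First multiply in Q[x] without reducing: a · b = 2·x^2. Now divide by f(x) = x^2 + 4, eliminating the leading term at each step:
  leading term 2·x^2: subtract (2)·f(x) = 2·x^2 + 8, leaving -8
The degree is now < 2, so this is the remainder. Hence a · b ≡ -8 in Q[x]/(f).

Final answer: a · b ≡ -8 (mod f(x))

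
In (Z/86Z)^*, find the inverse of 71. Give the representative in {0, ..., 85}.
71^(−1) ≡ 63 (mod 86)

Apply the extended Euclidean algorithm to (86, 71), tracking rows (r, s, t) with s·86 + t·71 = r. Each division r_prev = q·r_cur + r_new produces the new row as (previous row) − q·(current row):
  row A: (86, 1, 0)   [1·86 + 0·71 = 86]
  row B: (71, 0, 1)   [0·86 + 1·71 = 71]
  86 = 1·71 + 15   → row C = row A − 1·row B = (15, 1, −1)   [check: 1·86 − 1·71 = 15]
  71 = 4·15 + 11   → row D = row B − 4·row C = (11, −4, 5)   [check: −4·86 + 5·71 = 11]
  15 = 1·11 + 4   → row E = row C − 1·row D = (4, 5, −6)   [check: 5·86 − 6·71 = 4]
  11 = 2·4 + 3   → row F = row D − 2·row E = (3, −14, 17)   [check: −14·86 + 17·71 = 3]
  4 = 1·3 + 1   → row G = row E − 1·row F = (1, 19, −23)   [check: 19·86 − 23·71 = 1]
  3 = 3·1 + 0   → remainder 0, stop. gcd = 1 (last nonzero row G).
The gcd is 1, so 71 is invertible mod 86. The last nonzero row gives 19·86 − 23·71 = 1, so t = −23. So 71^(−1) ≡ −23 ≡ 63 (mod 86). Verify: 71 · 63 = 4473 ≡ 1 (mod 86). ✓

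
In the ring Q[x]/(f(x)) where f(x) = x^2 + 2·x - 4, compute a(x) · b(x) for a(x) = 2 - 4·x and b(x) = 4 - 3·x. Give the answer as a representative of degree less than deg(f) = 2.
a · b ≡ 56 - 46·x (mod f(x))

First multiply in Q[x] without reducing: a · b = 12·x^2 - 22·x + 8. Now divide by f(x) = x^2 + 2·x - 4, eliminating the leading term at each step:
  leading term 12·x^2: subtract (12)·f(x) = 12·x^2 + 24·x - 48, leaving 56 - 46·x
The degree is now < 2, so this is the remainder. Hence a · b ≡ 56 - 46·x in Q[x]/(f).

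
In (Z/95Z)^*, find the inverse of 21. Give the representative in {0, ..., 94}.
Apply the extended Euclidean algorithm to (95, 21), tracking rows (r, s, t) with s·95 + t·21 = r. Each division r_prev = q·r_cur + r_new produces the new row as (previous row) − q·(current row):
  row A: (95, 1, 0)   [1·95 + 0·21 = 95]
  row B: (21, 0, 1)   [0·95 + 1·21 = 21]
  95 = 4·21 + 11   → row C = row A − 4·row B = (11, 1, −4)   [check: 1·95 − 4·21 = 11]
  21 = 1·11 + 10   → row D = row B − 1·row C = (10, −1, 5)   [check: −1·95 + 5·21 = 10]
  11 = 1·10 + 1   → row E = row C − 1·row D = (1, 2, −9)   [check: 2·95 − 9·21 = 1]
  10 = 10·1 + 0   → remainder 0, stop. gcd = 1 (last nonzero row E).
The gcd is 1, so 21 is invertible mod 95. The last nonzero row gives 2·95 − 9·21 = 1, so t = −9. So 21^(−1) ≡ −9 ≡ 86 (mod 95). Verify: 21 · 86 = 1806 ≡ 1 (mod 95). ✓

Final answer: 21^(−1) ≡ 86 (mod 95)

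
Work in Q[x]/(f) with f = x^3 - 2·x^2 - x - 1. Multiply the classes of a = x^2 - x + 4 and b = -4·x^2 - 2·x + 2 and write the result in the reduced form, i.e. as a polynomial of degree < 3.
First multiply in Q[x] without reducing: a · b = -4·x^4 + 2·x^3 - 12·x^2 - 10·x + 8. Now divide by f(x) = x^3 - 2·x^2 - x - 1, eliminating the leading term at each step:
  leading term -4·x^4: subtract (-4·x)·f(x) = -4·x^4 + 8·x^3 + 4·x^2 + 4·x, leaving -6·x^3 - 16·x^2 - 14·x + 8
  leading term -6·x^3: subtract (-6)·f(x) = -6·x^3 + 12·x^2 + 6·x + 6, leaving -28·x^2 - 20·x + 2
The degree is now < 3, so this is the remainder. Hence a · b ≡ -28·x^2 - 20·x + 2 in Q[x]/(f).

Final answer: a · b ≡ -28·x^2 - 20·x + 2 (mod f(x))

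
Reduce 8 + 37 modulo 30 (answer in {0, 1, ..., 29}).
15

Reduce the summands first: 37 ≡ 7 (mod 30), so 8 + 37 ≡ 8 + 7 (mod 30). 8 + 7 = 15; 15 = 0·30 + 15, so (8 + 37) mod 30 = 15.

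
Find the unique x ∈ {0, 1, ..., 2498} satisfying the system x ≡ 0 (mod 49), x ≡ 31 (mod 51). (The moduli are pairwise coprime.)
x ≡ 490 (mod 2499); the representative in [0, 2499) is 490

The moduli 49, 51 are pairwise coprime, so by the CRT there is a unique solution mod 49·51 = 2499.
Solve by successive substitution. Start with x ≡ 0 (mod 49).
  Combine with x ≡ 31 (mod 51): write x = 49·t and require 49·t ≡ 31 (mod 51). Since 49^(−1) ≡ 25 (mod 51), t ≡ 25·31 ≡ 10 (mod 51). So x ≡ 49·10 = 490 (mod 2499).
Unique solution in [0, 2499): x = 490.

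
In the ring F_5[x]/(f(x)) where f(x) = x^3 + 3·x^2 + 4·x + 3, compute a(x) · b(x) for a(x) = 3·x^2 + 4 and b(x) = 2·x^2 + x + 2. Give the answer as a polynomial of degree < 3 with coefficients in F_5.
Multiply as integer polynomials: a · b = 6·x^4 + 3·x^3 + 14·x^2 + 4·x + 8. Reducing coefficients mod 5: a · b ≡ x^4 + 3·x^3 + 4·x^2 + 4·x + 3. Now divide by f(x) = x^3 + 3·x^2 + 4·x + 3 in F_5[x], eliminating the leading term at each step:
  leading term x^4: subtract (x)·f(x) = x^4 + 3·x^3 + 4·x^2 + 3·x, leaving x + 3 (coefficients mod 5)
The degree is now < 3, so this is the remainder. Hence a · b ≡ x + 3 in F_5[x]/(f).

Final answer: a · b ≡ x + 3 (mod f(x))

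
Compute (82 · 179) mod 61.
38

Reduce the factors first: 82 ≡ 21, 179 ≡ 57 (mod 61), so 82 · 179 ≡ 21 · 57 (mod 61). 21 · 57 = 1197. Dividing by 61: 1197 = 19·61 + 38. So (82 · 179) mod 61 = 38.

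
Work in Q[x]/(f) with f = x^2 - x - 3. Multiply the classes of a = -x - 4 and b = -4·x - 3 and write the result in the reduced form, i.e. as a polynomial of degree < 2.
First multiply in Q[x] without reducing: a · b = 4·x^2 + 19·x + 12. Now divide by f(x) = x^2 - x - 3, eliminating the leading term at each step:
  leading term 4·x^2: subtract (4)·f(x) = 4·x^2 - 4·x - 12, leaving 23·x + 24
The degree is now < 2, so this is the remainder. Hence a · b ≡ 23·x + 24 in Q[x]/(f).

Final answer: a · b ≡ 23·x + 24 (mod f(x))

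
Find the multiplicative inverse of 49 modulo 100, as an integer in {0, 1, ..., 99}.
Apply the extended Euclidean algorithm to (100, 49), tracking rows (r, s, t) with s·100 + t·49 = r. Each division r_prev = q·r_cur + r_new produces the new row as (previous row) − q·(current row):
  row A: (100, 1, 0)   [1·100 + 0·49 = 100]
  row B: (49, 0, 1)   [0·100 + 1·49 = 49]
  100 = 2·49 + 2   → row C = row A − 2·row B = (2, 1, −2)   [check: 1·100 − 2·49 = 2]
  49 = 24·2 + 1   → row D = row B − 24·row C = (1, −24, 49)   [check: −24·100 + 49·49 = 1]
  2 = 2·1 + 0   → remainder 0, stop. gcd = 1 (last nonzero row D).
The gcd is 1, so 49 is invertible mod 100. The last nonzero row gives −24·100 + 49·49 = 1, so t = 49. So 49^(−1) ≡ 49 (mod 100). Verify: 49 · 49 = 2401 ≡ 1 (mod 100). ✓

Final answer: 49^(−1) ≡ 49 (mod 100)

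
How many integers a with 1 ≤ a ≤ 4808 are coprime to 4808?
2400

The number of a ∈ {1, ..., 4808} with gcd(a, 4808) = 1 is by definition Euler's totient φ(4808). φ is multiplicative, with φ(p^e) = p^e − p^(e−1). Factorise 4808 = 2^3 · 601. Then
  φ(4808) = (2^3 − 2^2) · (601 − 1) = 4 · 600 = 2400.
So there are 2400 such integers.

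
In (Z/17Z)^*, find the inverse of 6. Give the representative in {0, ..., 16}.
Apply the extended Euclidean algorithm to (17, 6), tracking rows (r, s, t) with s·17 + t·6 = r. Each division r_prev = q·r_cur + r_new produces the new row as (previous row) − q·(current row):
  row A: (17, 1, 0)   [1·17 + 0·6 = 17]
  row B: (6, 0, 1)   [0·17 + 1·6 = 6]
  17 = 2·6 + 5   → row C = row A − 2·row B = (5, 1, −2)   [check: 1·17 − 2·6 = 5]
  6 = 1·5 + 1   → row D = row B − 1·row C = (1, −1, 3)   [check: −1·17 + 3·6 = 1]
  5 = 5·1 + 0   → remainder 0, stop. gcd = 1 (last nonzero row D).
The gcd is 1, so 6 is invertible mod 17. The last nonzero row gives −1·17 + 3·6 = 1, so t = 3. So 6^(−1) ≡ 3 (mod 17). Verify: 6 · 3 = 18 ≡ 1 (mod 17). ✓

Final answer: 6^(−1) ≡ 3 (mod 17)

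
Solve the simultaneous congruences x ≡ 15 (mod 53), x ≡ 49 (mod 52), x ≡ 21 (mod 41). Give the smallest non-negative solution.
x ≡ 29377 (mod 112996); the representative in [0, 112996) is 29377

The moduli 53, 52, 41 are pairwise coprime, so by the CRT there is a unique solution mod 53·52·41 = 112996.
Solve by successive substitution. Start with x ≡ 15 (mod 53).
  Combine with x ≡ 49 (mod 52): write x = 15 + 53·t and require 15 + 53·t ≡ 49 (mod 52), i.e. 53·t ≡ 49 − 15 ≡ 34 (mod 52). Since 53^(−1) ≡ 1 (mod 52) (53 ≡ 1 (mod 52)), t ≡ 1·34 ≡ 34 (mod 52). So x ≡ 15 + 53·34 = 1817 (mod 2756).
  Combine with x ≡ 21 (mod 41): write x = 1817 + 2756·t and require 1817 + 2756·t ≡ 21 (mod 41), i.e. 2756·t ≡ 21 − 1817 ≡ 8 (mod 41). Since 2756^(−1) ≡ 32 (mod 41) (2756 ≡ 9 (mod 41)), t ≡ 32·8 ≡ 10 (mod 41). So x ≡ 1817 + 2756·10 = 29377 (mod 112996).
Unique solution in [0, 112996): x = 29377.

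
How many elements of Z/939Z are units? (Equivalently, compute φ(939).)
An element a ∈ Z/939Z is a unit iff gcd(a, 939) = 1, so the number of units is φ(939). φ is multiplicative, with φ(p^e) = p^e − p^(e−1). Factorise 939 = 3 · 313. Then
  φ(939) = (3 − 1) · (313 − 1) = 2 · 312 = 624.

Final answer: Z/939Z has φ(939) = 624 units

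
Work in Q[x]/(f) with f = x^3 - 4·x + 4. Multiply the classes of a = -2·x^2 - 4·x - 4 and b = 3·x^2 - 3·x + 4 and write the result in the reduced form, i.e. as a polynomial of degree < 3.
First multiply in Q[x] without reducing: a · b = -6·x^4 - 6·x^3 - 8·x^2 - 4·x - 16. Now divide by f(x) = x^3 - 4·x + 4, eliminating the leading term at each step:
  leading term -6·x^4: subtract (-6·x)·f(x) = -6·x^4 + 24·x^2 - 24·x, leaving -6·x^3 - 32·x^2 + 20·x - 16
  leading term -6·x^3: subtract (-6)·f(x) = -6·x^3 + 24·x - 24, leaving -32·x^2 - 4·x + 8
The degree is now < 3, so this is the remainder. Hence a · b ≡ -32·x^2 - 4·x + 8 in Q[x]/(f).

Final answer: a · b ≡ -32·x^2 - 4·x + 8 (mod f(x))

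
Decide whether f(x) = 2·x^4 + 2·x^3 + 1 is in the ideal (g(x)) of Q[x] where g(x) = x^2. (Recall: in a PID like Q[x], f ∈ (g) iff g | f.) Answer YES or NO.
NO

In Q[x] the ideal (g) consists of all multiples of g, so f ∈ (g) iff g | f, i.e. iff the remainder of f on division by g is 0. Divide f by g (g is monic, so eliminate the leading term of the running remainder at each step):
  leading term 2·x^4: subtract (2·x^2)·g(x) = 2·x^4, leaving 2·x^3 + 1
  leading term 2·x^3: subtract (2·x)·g(x) = 2·x^3, leaving 1
The remainder r(x) = 1 ≠ 0 (and deg r < deg g), so g ∤ f, i.e. f ∉ (g).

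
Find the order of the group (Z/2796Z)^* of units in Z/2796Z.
(Z/2796Z)^* consists of the classes a with gcd(a, 2796) = 1, so its order is φ(2796). φ is multiplicative, with φ(p^e) = p^e − p^(e−1). Factorise 2796 = 2^2 · 3 · 233. Then
  φ(2796) = (2^2 − 2^1) · (3 − 1) · (233 − 1) = 2 · 2 · 232 = 928.
Thus |(Z/2796Z)^*| = 928.

Final answer: |(Z/2796Z)^*| = 928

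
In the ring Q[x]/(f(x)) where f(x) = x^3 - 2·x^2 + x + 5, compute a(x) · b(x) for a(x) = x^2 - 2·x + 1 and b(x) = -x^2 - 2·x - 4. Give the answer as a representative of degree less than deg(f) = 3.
First multiply in Q[x] without reducing: a · b = -x^4 - x^2 + 6·x - 4. Now divide by f(x) = x^3 - 2·x^2 + x + 5, eliminating the leading term at each step:
  leading term -x^4: subtract (-x)·f(x) = -x^4 + 2·x^3 - x^2 - 5·x, leaving -2·x^3 + 11·x - 4
  leading term -2·x^3: subtract (-2)·f(x) = -2·x^3 + 4·x^2 - 2·x - 10, leaving -4·x^2 + 13·x + 6
The degree is now < 3, so this is the remainder. Hence a · b ≡ -4·x^2 + 13·x + 6 in Q[x]/(f).

Final answer: a · b ≡ -4·x^2 + 13·x + 6 (mod f(x))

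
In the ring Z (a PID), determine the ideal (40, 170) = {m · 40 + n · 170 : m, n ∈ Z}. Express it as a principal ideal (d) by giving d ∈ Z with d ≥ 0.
In the PID Z, (a, b) is generated by gcd(a, b). Compute gcd(170, 40) with the extended Euclidean algorithm, tracking rows (r, s, t) with s·170 + t·40 = r:
  row A: (170, 1, 0)   [1·170 + 0·40 = 170]
  row B: (40, 0, 1)   [0·170 + 1·40 = 40]
  170 = 4·40 + 10   → row C = row A − 4·row B = (10, 1, −4)   [check: 1·170 − 4·40 = 10]
  40 = 4·10 + 0   → remainder 0, stop. gcd = 10 (last nonzero row C).
So gcd(40, 170) = 10, with Bézout identity 1·170 − 4·40 = 10. Containment (⊇): the Bézout identity exhibits 10 as an element of (40, 170), giving (10) ⊆ (40, 170). Containment (⊆): since 10 | 40 and 10 | 170 (40 = 10·4, 170 = 10·17), every Z-linear combination of 40 and 170 is divisible by 10, so (40, 170) ⊆ (10). Therefore (40, 170) = (10), d = 10.

Final answer: (40, 170) = (10); d = 10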